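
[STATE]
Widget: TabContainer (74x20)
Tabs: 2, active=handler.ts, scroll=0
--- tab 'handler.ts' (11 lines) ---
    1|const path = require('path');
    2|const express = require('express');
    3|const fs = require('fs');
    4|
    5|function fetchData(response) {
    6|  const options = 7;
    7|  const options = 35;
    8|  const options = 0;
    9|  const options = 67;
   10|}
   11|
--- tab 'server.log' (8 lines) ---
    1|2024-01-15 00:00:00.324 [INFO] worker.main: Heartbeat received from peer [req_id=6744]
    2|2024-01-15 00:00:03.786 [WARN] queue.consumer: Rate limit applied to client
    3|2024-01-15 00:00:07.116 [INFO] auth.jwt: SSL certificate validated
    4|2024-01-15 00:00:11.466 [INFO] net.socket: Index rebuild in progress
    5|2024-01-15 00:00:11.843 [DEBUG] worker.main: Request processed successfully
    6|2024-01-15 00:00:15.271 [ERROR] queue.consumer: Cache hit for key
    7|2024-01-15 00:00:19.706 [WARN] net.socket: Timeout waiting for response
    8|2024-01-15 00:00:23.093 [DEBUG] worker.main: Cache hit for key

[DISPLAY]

[handler.ts]│ server.log                                                  
──────────────────────────────────────────────────────────────────────────
const path = require('path');                                             
const express = require('express');                                       
const fs = require('fs');                                                 
                                                                          
function fetchData(response) {                                            
  const options = 7;                                                      
  const options = 35;                                                     
  const options = 0;                                                      
  const options = 67;                                                     
}                                                                         
                                                                          
                                                                          
                                                                          
                                                                          
                                                                          
                                                                          
                                                                          
                                                                          


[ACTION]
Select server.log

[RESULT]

 handler.ts │[server.log]                                                 
──────────────────────────────────────────────────────────────────────────
2024-01-15 00:00:00.324 [INFO] worker.main: Heartbeat received from peer [
2024-01-15 00:00:03.786 [WARN] queue.consumer: Rate limit applied to clien
2024-01-15 00:00:07.116 [INFO] auth.jwt: SSL certificate validated        
2024-01-15 00:00:11.466 [INFO] net.socket: Index rebuild in progress      
2024-01-15 00:00:11.843 [DEBUG] worker.main: Request processed successfull
2024-01-15 00:00:15.271 [ERROR] queue.consumer: Cache hit for key         
2024-01-15 00:00:19.706 [WARN] net.socket: Timeout waiting for response   
2024-01-15 00:00:23.093 [DEBUG] worker.main: Cache hit for key            
                                                                          
                                                                          
                                                                          
                                                                          
                                                                          
                                                                          
                                                                          
                                                                          
                                                                          
                                                                          


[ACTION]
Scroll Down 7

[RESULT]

 handler.ts │[server.log]                                                 
──────────────────────────────────────────────────────────────────────────
2024-01-15 00:00:23.093 [DEBUG] worker.main: Cache hit for key            
                                                                          
                                                                          
                                                                          
                                                                          
                                                                          
                                                                          
                                                                          
                                                                          
                                                                          
                                                                          
                                                                          
                                                                          
                                                                          
                                                                          
                                                                          
                                                                          
                                                                          


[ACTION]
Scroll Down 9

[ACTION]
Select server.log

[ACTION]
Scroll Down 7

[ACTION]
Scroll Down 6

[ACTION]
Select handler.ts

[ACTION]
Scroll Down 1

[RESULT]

[handler.ts]│ server.log                                                  
──────────────────────────────────────────────────────────────────────────
const express = require('express');                                       
const fs = require('fs');                                                 
                                                                          
function fetchData(response) {                                            
  const options = 7;                                                      
  const options = 35;                                                     
  const options = 0;                                                      
  const options = 67;                                                     
}                                                                         
                                                                          
                                                                          
                                                                          
                                                                          
                                                                          
                                                                          
                                                                          
                                                                          
                                                                          


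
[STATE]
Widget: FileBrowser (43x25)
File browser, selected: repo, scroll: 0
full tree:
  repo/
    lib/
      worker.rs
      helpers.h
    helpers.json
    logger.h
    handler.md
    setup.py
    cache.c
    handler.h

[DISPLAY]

> [-] repo/                                
    [+] lib/                               
    helpers.json                           
    logger.h                               
    handler.md                             
    setup.py                               
    cache.c                                
    handler.h                              
                                           
                                           
                                           
                                           
                                           
                                           
                                           
                                           
                                           
                                           
                                           
                                           
                                           
                                           
                                           
                                           
                                           


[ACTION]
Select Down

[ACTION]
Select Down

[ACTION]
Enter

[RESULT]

  [-] repo/                                
    [+] lib/                               
  > helpers.json                           
    logger.h                               
    handler.md                             
    setup.py                               
    cache.c                                
    handler.h                              
                                           
                                           
                                           
                                           
                                           
                                           
                                           
                                           
                                           
                                           
                                           
                                           
                                           
                                           
                                           
                                           
                                           


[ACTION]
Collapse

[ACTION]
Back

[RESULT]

> [+] repo/                                
                                           
                                           
                                           
                                           
                                           
                                           
                                           
                                           
                                           
                                           
                                           
                                           
                                           
                                           
                                           
                                           
                                           
                                           
                                           
                                           
                                           
                                           
                                           
                                           


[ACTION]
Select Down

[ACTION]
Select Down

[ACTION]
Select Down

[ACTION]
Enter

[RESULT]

> [-] repo/                                
    [+] lib/                               
    helpers.json                           
    logger.h                               
    handler.md                             
    setup.py                               
    cache.c                                
    handler.h                              
                                           
                                           
                                           
                                           
                                           
                                           
                                           
                                           
                                           
                                           
                                           
                                           
                                           
                                           
                                           
                                           
                                           


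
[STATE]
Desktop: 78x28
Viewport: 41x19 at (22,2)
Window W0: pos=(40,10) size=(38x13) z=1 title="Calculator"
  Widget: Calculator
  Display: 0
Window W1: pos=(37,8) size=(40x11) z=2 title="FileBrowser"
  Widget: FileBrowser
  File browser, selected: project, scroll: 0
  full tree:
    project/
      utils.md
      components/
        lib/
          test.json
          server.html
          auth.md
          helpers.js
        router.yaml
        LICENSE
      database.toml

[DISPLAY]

                                         
                                         
                                         
                                         
                                         
                                         
               ┏━━━━━━━━━━━━━━━━━━━━━━━━━
               ┃ FileBrowser             
               ┠─────────────────────────
               ┃> [-] project/           
               ┃    utils.md             
               ┃    [+] components/      
               ┃    database.toml        
               ┃                         
               ┃                         
               ┃                         
               ┗━━━━━━━━━━━━━━━━━━━━━━━━━
                  ┃│ 1 │ 2 │ 3 │ - │     
                  ┃├───┼───┼───┼───┤     


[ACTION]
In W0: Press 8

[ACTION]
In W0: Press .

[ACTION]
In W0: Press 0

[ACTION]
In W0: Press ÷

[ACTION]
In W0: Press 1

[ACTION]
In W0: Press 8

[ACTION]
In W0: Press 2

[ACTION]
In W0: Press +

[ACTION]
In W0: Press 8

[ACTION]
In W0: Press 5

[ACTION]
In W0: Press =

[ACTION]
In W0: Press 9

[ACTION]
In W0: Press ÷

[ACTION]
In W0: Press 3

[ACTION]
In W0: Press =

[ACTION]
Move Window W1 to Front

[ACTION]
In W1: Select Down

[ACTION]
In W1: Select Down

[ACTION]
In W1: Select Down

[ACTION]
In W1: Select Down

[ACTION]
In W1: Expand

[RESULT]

                                         
                                         
                                         
                                         
                                         
                                         
               ┏━━━━━━━━━━━━━━━━━━━━━━━━━
               ┃ FileBrowser             
               ┠─────────────────────────
               ┃  [-] project/           
               ┃    utils.md             
               ┃    [+] components/      
               ┃  > database.toml        
               ┃                         
               ┃                         
               ┃                         
               ┗━━━━━━━━━━━━━━━━━━━━━━━━━
                  ┃│ 1 │ 2 │ 3 │ - │     
                  ┃├───┼───┼───┼───┤     


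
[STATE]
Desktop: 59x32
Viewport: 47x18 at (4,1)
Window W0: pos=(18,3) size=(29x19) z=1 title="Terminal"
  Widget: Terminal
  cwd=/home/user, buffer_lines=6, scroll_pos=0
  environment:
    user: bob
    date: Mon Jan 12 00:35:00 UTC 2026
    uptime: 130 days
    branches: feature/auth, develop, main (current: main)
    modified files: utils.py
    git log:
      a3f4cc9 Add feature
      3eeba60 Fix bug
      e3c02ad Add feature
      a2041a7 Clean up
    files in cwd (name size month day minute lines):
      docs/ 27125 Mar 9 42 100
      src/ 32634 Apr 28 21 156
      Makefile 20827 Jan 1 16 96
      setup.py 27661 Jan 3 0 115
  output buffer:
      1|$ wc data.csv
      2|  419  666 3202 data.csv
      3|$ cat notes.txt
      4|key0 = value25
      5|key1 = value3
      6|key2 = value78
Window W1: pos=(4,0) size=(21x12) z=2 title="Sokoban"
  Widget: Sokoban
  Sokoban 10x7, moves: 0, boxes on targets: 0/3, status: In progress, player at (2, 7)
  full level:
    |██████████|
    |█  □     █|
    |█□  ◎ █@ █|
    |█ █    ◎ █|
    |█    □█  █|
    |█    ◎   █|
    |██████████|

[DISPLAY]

┃ Sokoban           ┃                          
┠───────────────────┨                          
┃██████████         ┃━━━━━━━━━━━━━━━━━━━━━┓    
┃█  □     █         ┃nal                  ┃    
┃█□  ◎ █@ █         ┃─────────────────────┨    
┃█ █    ◎ █         ┃ata.csv              ┃    
┃█    □█  █         ┃ 666 3202 data.csv   ┃    
┃█    ◎   █         ┃notes.txt            ┃    
┃██████████         ┃ value25             ┃    
┃Moves: 0  0/3      ┃ value3              ┃    
┗━━━━━━━━━━━━━━━━━━━┛ value78             ┃    
              ┃$ █                        ┃    
              ┃                           ┃    
              ┃                           ┃    
              ┃                           ┃    
              ┃                           ┃    
              ┃                           ┃    
              ┃                           ┃    


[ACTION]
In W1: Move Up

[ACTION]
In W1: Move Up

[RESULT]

┃ Sokoban           ┃                          
┠───────────────────┨                          
┃██████████         ┃━━━━━━━━━━━━━━━━━━━━━┓    
┃█  □   @ █         ┃nal                  ┃    
┃█□  ◎ █  █         ┃─────────────────────┨    
┃█ █    ◎ █         ┃ata.csv              ┃    
┃█    □█  █         ┃ 666 3202 data.csv   ┃    
┃█    ◎   █         ┃notes.txt            ┃    
┃██████████         ┃ value25             ┃    
┃Moves: 1  0/3      ┃ value3              ┃    
┗━━━━━━━━━━━━━━━━━━━┛ value78             ┃    
              ┃$ █                        ┃    
              ┃                           ┃    
              ┃                           ┃    
              ┃                           ┃    
              ┃                           ┃    
              ┃                           ┃    
              ┃                           ┃    


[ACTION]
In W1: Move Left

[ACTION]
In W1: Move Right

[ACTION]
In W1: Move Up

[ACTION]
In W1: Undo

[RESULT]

┃ Sokoban           ┃                          
┠───────────────────┨                          
┃██████████         ┃━━━━━━━━━━━━━━━━━━━━━┓    
┃█  □  @  █         ┃nal                  ┃    
┃█□  ◎ █  █         ┃─────────────────────┨    
┃█ █    ◎ █         ┃ata.csv              ┃    
┃█    □█  █         ┃ 666 3202 data.csv   ┃    
┃█    ◎   █         ┃notes.txt            ┃    
┃██████████         ┃ value25             ┃    
┃Moves: 2  0/3      ┃ value3              ┃    
┗━━━━━━━━━━━━━━━━━━━┛ value78             ┃    
              ┃$ █                        ┃    
              ┃                           ┃    
              ┃                           ┃    
              ┃                           ┃    
              ┃                           ┃    
              ┃                           ┃    
              ┃                           ┃    


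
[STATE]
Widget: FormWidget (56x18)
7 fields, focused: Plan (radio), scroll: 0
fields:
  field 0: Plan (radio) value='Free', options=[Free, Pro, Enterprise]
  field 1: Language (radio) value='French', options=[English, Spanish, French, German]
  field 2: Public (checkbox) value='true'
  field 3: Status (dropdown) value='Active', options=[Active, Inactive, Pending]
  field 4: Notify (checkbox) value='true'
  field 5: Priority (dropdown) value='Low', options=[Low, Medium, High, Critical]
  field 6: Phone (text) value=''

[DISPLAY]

> Plan:       (●) Free  ( ) Pro  ( ) Enterprise         
  Language:   ( ) English  ( ) Spanish  (●) French  ( ) 
  Public:     [x]                                       
  Status:     [Active                                 ▼]
  Notify:     [x]                                       
  Priority:   [Low                                    ▼]
  Phone:      [                                        ]
                                                        
                                                        
                                                        
                                                        
                                                        
                                                        
                                                        
                                                        
                                                        
                                                        
                                                        


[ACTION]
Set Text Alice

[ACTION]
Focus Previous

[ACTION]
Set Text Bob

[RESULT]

  Plan:       (●) Free  ( ) Pro  ( ) Enterprise         
  Language:   ( ) English  ( ) Spanish  (●) French  ( ) 
  Public:     [x]                                       
  Status:     [Active                                 ▼]
  Notify:     [x]                                       
  Priority:   [Low                                    ▼]
> Phone:      [Bob                                     ]
                                                        
                                                        
                                                        
                                                        
                                                        
                                                        
                                                        
                                                        
                                                        
                                                        
                                                        


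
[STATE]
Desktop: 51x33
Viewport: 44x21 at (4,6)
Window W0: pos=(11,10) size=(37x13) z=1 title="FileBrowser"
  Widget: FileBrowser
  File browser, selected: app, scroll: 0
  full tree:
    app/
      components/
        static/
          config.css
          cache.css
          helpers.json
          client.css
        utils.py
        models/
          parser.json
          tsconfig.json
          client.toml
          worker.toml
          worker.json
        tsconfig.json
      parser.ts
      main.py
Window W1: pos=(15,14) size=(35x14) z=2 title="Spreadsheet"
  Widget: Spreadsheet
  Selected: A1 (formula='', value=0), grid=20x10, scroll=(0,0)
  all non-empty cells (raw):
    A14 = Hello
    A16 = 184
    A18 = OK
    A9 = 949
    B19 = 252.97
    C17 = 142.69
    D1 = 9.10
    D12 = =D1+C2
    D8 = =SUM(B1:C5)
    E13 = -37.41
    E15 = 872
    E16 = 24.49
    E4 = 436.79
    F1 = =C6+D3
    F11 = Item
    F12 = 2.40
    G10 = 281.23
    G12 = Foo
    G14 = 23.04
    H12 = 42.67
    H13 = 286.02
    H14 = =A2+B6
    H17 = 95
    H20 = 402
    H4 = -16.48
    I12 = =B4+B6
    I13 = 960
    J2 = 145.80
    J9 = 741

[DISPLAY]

                                            
                                            
                                            
                                            
       ┏━━━━━━━━━━━━━━━━━━━━━━━━━━━━━━━━━━━┓
       ┃ FileBrowser                       ┃
       ┠───────────────────────────────────┨
       ┃> [-] app/                         ┃
       ┃   ┏━━━━━━━━━━━━━━━━━━━━━━━━━━━━━━━━
       ┃   ┃ Spreadsheet                    
       ┃   ┠────────────────────────────────
       ┃   ┃A1:                             
       ┃   ┃       A       B       C       D
       ┃   ┃--------------------------------
       ┃   ┃  1      [0]       0       0    
       ┃   ┃  2        0       0       0    
       ┗━━━┃  3        0       0       0    
           ┃  4        0       0       0    
           ┃  5        0       0       0    
           ┃  6        0       0       0    
           ┃  7        0       0       0    


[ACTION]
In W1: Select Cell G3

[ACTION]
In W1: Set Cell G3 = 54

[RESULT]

                                            
                                            
                                            
                                            
       ┏━━━━━━━━━━━━━━━━━━━━━━━━━━━━━━━━━━━┓
       ┃ FileBrowser                       ┃
       ┠───────────────────────────────────┨
       ┃> [-] app/                         ┃
       ┃   ┏━━━━━━━━━━━━━━━━━━━━━━━━━━━━━━━━
       ┃   ┃ Spreadsheet                    
       ┃   ┠────────────────────────────────
       ┃   ┃G3: 54                          
       ┃   ┃       A       B       C       D
       ┃   ┃--------------------------------
       ┃   ┃  1        0       0       0    
       ┃   ┃  2        0       0       0    
       ┗━━━┃  3        0       0       0    
           ┃  4        0       0       0    
           ┃  5        0       0       0    
           ┃  6        0       0       0    
           ┃  7        0       0       0    


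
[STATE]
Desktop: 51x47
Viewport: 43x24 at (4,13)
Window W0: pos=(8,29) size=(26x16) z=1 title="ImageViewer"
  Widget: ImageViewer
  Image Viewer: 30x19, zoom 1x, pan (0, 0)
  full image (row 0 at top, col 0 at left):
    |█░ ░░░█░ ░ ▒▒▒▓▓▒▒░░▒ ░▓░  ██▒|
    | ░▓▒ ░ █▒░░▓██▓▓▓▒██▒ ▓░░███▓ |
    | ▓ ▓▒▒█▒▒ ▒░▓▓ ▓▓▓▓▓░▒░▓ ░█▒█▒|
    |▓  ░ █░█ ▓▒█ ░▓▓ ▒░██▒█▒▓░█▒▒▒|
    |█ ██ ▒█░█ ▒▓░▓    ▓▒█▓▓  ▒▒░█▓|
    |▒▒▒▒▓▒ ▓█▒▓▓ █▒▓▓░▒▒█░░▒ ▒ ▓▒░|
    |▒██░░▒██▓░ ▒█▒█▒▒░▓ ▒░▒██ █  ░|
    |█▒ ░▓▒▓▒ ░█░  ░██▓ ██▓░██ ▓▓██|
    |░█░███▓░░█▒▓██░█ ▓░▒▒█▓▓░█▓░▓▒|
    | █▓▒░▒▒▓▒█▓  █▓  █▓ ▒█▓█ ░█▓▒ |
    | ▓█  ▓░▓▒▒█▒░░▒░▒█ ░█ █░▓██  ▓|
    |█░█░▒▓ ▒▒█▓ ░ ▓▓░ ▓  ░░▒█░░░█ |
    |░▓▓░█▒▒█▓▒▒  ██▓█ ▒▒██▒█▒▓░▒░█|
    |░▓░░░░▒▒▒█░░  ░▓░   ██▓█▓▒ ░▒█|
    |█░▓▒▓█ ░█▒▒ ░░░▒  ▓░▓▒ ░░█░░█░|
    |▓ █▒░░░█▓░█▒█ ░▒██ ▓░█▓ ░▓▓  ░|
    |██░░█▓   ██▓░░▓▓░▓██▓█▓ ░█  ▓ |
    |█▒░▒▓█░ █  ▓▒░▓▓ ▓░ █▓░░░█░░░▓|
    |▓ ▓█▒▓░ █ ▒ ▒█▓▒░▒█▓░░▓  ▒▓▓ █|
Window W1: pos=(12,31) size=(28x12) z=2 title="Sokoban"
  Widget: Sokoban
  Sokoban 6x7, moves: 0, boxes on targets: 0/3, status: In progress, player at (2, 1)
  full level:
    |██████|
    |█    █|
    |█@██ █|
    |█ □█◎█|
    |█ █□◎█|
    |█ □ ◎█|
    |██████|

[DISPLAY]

                                           
                                           
                                           
                                           
                                           
                                           
                                           
                                           
                                           
                                           
                                           
                                           
                                           
                                           
                                           
                                           
    ┏━━━━━━━━━━━━━━━━━━━━━━━━┓             
    ┃ ImageViewer            ┃             
    ┠───┏━━━━━━━━━━━━━━━━━━━━━━━━━━┓       
    ┃█░ ┃ Sokoban                  ┃       
    ┃ ░▓┠──────────────────────────┨       
    ┃ ▓ ┃██████                    ┃       
    ┃▓  ┃█    █                    ┃       
    ┃█ █┃█@██ █                    ┃       


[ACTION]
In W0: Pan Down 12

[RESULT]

                                           
                                           
                                           
                                           
                                           
                                           
                                           
                                           
                                           
                                           
                                           
                                           
                                           
                                           
                                           
                                           
    ┏━━━━━━━━━━━━━━━━━━━━━━━━┓             
    ┃ ImageViewer            ┃             
    ┠───┏━━━━━━━━━━━━━━━━━━━━━━━━━━┓       
    ┃░▓▓┃ Sokoban                  ┃       
    ┃░▓░┠──────────────────────────┨       
    ┃█░▓┃██████                    ┃       
    ┃▓ █┃█    █                    ┃       
    ┃██░┃█@██ █                    ┃       


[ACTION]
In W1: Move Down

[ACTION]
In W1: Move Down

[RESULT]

                                           
                                           
                                           
                                           
                                           
                                           
                                           
                                           
                                           
                                           
                                           
                                           
                                           
                                           
                                           
                                           
    ┏━━━━━━━━━━━━━━━━━━━━━━━━┓             
    ┃ ImageViewer            ┃             
    ┠───┏━━━━━━━━━━━━━━━━━━━━━━━━━━┓       
    ┃░▓▓┃ Sokoban                  ┃       
    ┃░▓░┠──────────────────────────┨       
    ┃█░▓┃██████                    ┃       
    ┃▓ █┃█    █                    ┃       
    ┃██░┃█ ██ █                    ┃       


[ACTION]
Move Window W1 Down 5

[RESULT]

                                           
                                           
                                           
                                           
                                           
                                           
                                           
                                           
                                           
                                           
                                           
                                           
                                           
                                           
                                           
                                           
    ┏━━━━━━━━━━━━━━━━━━━━━━━━┓             
    ┃ ImageViewer            ┃             
    ┠────────────────────────┨             
    ┃░▓▓░█▒▒█▓▒▒  ██▓█ ▒▒██▒█┃             
    ┃░▓░░░░▒▒▒█░░  ░▓░   ██▓█┃             
    ┃█░▓▒▓█ ░█▒▒ ░░░▒  ▓░▓▒ ░┃             
    ┃▓ █┏━━━━━━━━━━━━━━━━━━━━━━━━━━┓       
    ┃██░┃ Sokoban                  ┃       


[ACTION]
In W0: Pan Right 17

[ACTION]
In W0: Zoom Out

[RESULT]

                                           
                                           
                                           
                                           
                                           
                                           
                                           
                                           
                                           
                                           
                                           
                                           
                                           
                                           
                                           
                                           
    ┏━━━━━━━━━━━━━━━━━━━━━━━━┓             
    ┃ ImageViewer            ┃             
    ┠────────────────────────┨             
    ┃ ▒▒██▒█▒▓░▒░█           ┃             
    ┃   ██▓█▓▒ ░▒█           ┃             
    ┃ ▓░▓▒ ░░█░░█░           ┃             
    ┃█ ▓┏━━━━━━━━━━━━━━━━━━━━━━━━━━┓       
    ┃▓██┃ Sokoban                  ┃       


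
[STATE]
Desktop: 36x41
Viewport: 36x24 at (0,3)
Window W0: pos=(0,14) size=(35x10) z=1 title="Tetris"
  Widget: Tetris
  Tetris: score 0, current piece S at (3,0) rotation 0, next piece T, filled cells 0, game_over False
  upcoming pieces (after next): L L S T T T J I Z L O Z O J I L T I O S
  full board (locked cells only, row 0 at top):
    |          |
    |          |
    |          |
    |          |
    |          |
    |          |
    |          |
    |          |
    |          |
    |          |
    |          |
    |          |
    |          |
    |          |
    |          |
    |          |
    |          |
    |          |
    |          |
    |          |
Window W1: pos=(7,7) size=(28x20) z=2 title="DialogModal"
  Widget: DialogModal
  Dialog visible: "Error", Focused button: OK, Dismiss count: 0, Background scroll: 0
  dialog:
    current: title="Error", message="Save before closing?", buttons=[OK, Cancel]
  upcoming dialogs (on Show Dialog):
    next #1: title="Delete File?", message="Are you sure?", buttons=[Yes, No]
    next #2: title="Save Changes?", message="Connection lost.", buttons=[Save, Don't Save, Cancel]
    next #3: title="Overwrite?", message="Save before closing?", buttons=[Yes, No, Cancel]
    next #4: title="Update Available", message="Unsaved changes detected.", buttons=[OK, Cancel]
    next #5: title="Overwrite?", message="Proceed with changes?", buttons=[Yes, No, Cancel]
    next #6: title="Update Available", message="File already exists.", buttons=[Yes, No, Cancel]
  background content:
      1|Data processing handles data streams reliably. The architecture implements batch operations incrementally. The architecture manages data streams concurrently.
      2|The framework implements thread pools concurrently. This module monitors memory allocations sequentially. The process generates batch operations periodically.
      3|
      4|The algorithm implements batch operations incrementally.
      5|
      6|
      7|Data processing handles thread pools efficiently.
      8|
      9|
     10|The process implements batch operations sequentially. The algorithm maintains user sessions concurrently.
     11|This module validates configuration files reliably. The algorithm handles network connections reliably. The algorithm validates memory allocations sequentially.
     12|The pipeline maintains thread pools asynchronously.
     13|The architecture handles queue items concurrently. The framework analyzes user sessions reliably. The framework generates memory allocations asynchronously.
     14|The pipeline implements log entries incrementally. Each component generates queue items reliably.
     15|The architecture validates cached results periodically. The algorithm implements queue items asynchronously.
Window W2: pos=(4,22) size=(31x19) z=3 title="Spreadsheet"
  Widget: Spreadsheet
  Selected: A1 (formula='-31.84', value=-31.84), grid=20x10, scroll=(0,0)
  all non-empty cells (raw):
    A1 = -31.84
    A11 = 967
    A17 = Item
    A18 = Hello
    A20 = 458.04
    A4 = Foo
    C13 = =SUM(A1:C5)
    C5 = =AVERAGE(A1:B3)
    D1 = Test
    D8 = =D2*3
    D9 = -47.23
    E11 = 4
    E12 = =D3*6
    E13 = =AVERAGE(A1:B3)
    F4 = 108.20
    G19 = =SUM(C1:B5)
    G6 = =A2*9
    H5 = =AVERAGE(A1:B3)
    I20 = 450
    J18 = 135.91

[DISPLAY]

                                    
                                    
                                    
                                    
       ┏━━━━━━━━━━━━━━━━━━━━━━━━━━┓ 
       ┃ DialogModal              ┃ 
       ┠──────────────────────────┨ 
       ┃Data processing handles da┃ 
       ┃The framework implements t┃ 
       ┃                          ┃ 
       ┃The algorithm implements b┃ 
┏━━━━━━┃                          ┃ 
┃ Tetri┃  ┌────────────────────┐  ┃ 
┠──────┃Da│       Error        │th┃ 
┃      ┃  │Save before closing?│  ┃ 
┃      ┃  │   [OK]  Cancel     │  ┃ 
┃      ┃Th└────────────────────┘at┃ 
┃      ┃This module validates conf┃ 
┃      ┃The pipeline maintains thr┃ 
┃   ┏━━━━━━━━━━━━━━━━━━━━━━━━━━━━━┓ 
┗━━━┃ Spreadsheet                 ┃ 
    ┠─────────────────────────────┨ 
    ┃A1: -31.84                   ┃ 
    ┃       A       B       C     ┃ 


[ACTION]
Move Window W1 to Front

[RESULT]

                                    
                                    
                                    
                                    
       ┏━━━━━━━━━━━━━━━━━━━━━━━━━━┓ 
       ┃ DialogModal              ┃ 
       ┠──────────────────────────┨ 
       ┃Data processing handles da┃ 
       ┃The framework implements t┃ 
       ┃                          ┃ 
       ┃The algorithm implements b┃ 
┏━━━━━━┃                          ┃ 
┃ Tetri┃  ┌────────────────────┐  ┃ 
┠──────┃Da│       Error        │th┃ 
┃      ┃  │Save before closing?│  ┃ 
┃      ┃  │   [OK]  Cancel     │  ┃ 
┃      ┃Th└────────────────────┘at┃ 
┃      ┃This module validates conf┃ 
┃      ┃The pipeline maintains thr┃ 
┃   ┏━━┃The architecture handles q┃ 
┗━━━┃ S┃The pipeline implements lo┃ 
    ┠──┃The architecture validates┃ 
    ┃A1┃                          ┃ 
    ┃  ┗━━━━━━━━━━━━━━━━━━━━━━━━━━┛ 


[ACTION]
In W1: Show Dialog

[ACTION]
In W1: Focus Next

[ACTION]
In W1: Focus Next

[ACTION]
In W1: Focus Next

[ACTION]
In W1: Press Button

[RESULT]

                                    
                                    
                                    
                                    
       ┏━━━━━━━━━━━━━━━━━━━━━━━━━━┓ 
       ┃ DialogModal              ┃ 
       ┠──────────────────────────┨ 
       ┃Data processing handles da┃ 
       ┃The framework implements t┃ 
       ┃                          ┃ 
       ┃The algorithm implements b┃ 
┏━━━━━━┃                          ┃ 
┃ Tetri┃                          ┃ 
┠──────┃Data processing handles th┃ 
┃      ┃                          ┃ 
┃      ┃                          ┃ 
┃      ┃The process implements bat┃ 
┃      ┃This module validates conf┃ 
┃      ┃The pipeline maintains thr┃ 
┃   ┏━━┃The architecture handles q┃ 
┗━━━┃ S┃The pipeline implements lo┃ 
    ┠──┃The architecture validates┃ 
    ┃A1┃                          ┃ 
    ┃  ┗━━━━━━━━━━━━━━━━━━━━━━━━━━┛ 
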